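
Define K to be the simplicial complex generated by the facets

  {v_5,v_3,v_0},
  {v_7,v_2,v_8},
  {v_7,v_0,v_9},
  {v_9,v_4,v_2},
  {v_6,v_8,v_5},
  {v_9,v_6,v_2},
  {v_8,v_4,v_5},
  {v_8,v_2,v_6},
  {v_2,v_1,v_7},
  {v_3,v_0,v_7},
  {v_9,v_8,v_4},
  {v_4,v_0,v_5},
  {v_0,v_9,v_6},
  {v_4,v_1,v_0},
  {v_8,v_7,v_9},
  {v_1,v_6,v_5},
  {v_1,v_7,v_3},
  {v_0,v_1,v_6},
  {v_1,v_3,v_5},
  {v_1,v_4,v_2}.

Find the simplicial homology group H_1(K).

Take the total order v_0 < v_1 < v_2 < v_3 < v_4 < v_5 < v_6 < v_7 < v_8 < v_9 on the vertex set. Then K (dimension 2) consists of the simplices:

  0-simplices (10): [v_0], [v_1], [v_2], [v_3], [v_4], [v_5], [v_6], [v_7], [v_8], [v_9]
  1-simplices (30): (30 of them)
  2-simplices (20): (20 of them)

so the chain groups are C_0 ≅ Z^10, C_1 ≅ Z^30, C_2 ≅ Z^20.

Boundary ∂_1: C_1 → C_0 maps an edge to its endpoints' difference, ∂[p,q] = q − p. For instance
  ∂[v_2,v_9] = [v_9] − [v_2].
As a 10×30 matrix over Z this has rank 9, with invariant factors (1,1,1,1,1,1,1,1,1).

Boundary ∂_2: C_2 → C_1 maps a triangle to the signed sum of its edges. For instance
  ∂[v_4,v_5,v_8] = [v_5,v_8] − [v_4,v_8] + [v_4,v_5],
  ∂[v_1,v_2,v_7] = [v_2,v_7] − [v_1,v_7] + [v_1,v_2].
The resulting 30×20 matrix has rank 20, and its Smith normal form has invariant factors (1,1,1,1,1,1,1,1,1,1,1,1,1,1,1,1,1,1,1,2).

Computing H_k = (kernel of ∂_k) / (image of ∂_{k+1}):

  H_1: rank ker ∂_1 − rank ∂_2 = (30 − 9) − 20 = 1, and ∂_2 has invariant factor 2 > 1, so H_1 = Z ⊕ Z/2Z.

H_1 = Z ⊕ Z/2Z.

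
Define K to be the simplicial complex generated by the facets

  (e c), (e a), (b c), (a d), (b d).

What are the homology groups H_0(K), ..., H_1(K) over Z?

We work with the vertex ordering a < b < c < d < e. The simplices of K, each written with vertices in increasing order, are:

  0-simplices (5): a, b, c, d, e
  1-simplices (5): ad, ae, bc, bd, ce

giving chain groups C_0 ≅ Z^5, C_1 ≅ Z^5.

∂_1: C_1 → C_0 is given by ∂[p,q] = [q] − [p]. For instance
  ∂ce = e − c.
The 5×5 boundary matrix has rank 4 and Smith normal form diag(1,1,1,1).

Now H_k = ker ∂_k / im ∂_{k+1}, so:

  H_0: rank C_0 − rank ∂_1 = 5 − 4 = 1, and the invariant factors of ∂_1 are all 1, so H_0 ≅ Z.
  H_1: rank ker ∂_1 − rank ∂_2 = (5 − 4) − 0 = 1, and there is no ∂_2, so H_1 ≅ Z.

H_0 ≅ Z,  H_1 ≅ Z.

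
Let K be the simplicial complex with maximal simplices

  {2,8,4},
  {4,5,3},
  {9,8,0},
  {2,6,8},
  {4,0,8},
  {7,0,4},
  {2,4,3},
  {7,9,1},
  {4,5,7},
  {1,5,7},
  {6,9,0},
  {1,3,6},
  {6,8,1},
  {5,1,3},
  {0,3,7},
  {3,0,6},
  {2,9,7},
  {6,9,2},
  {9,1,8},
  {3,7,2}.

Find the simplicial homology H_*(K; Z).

K has 10 vertices, 30 edges, 20 triangles.
rank ∂_0 = 0, rank ∂_1 = 9 ⇒ b_0 = 10 − 0 − 9 = 1; all invariant factors of ∂_1 are 1 so no torsion. So H_0 = Z.
rank ∂_1 = 9, rank ∂_2 = 20 ⇒ b_1 = 30 − 9 − 20 = 1; ∂_2 has invariant factor(s) [2] giving torsion. So H_1 = Z ⊕ Z/2.
rank ∂_2 = 20, rank ∂_3 = 0 ⇒ b_2 = 20 − 20 − 0 = 0. So H_2 = 0.

H_0 = Z,  H_1 = Z ⊕ Z/2,  H_2 = 0.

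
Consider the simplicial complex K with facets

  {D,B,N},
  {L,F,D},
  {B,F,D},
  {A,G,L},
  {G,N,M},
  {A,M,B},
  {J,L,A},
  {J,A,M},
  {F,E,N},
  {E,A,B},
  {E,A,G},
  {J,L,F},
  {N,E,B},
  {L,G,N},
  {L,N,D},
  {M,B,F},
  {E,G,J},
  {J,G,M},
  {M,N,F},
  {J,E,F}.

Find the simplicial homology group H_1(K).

H_1 ≅ Z × Z/2.

Take the total order A < B < D < E < F < G < J < L < M < N on the vertex set. Then K (dimension 2) consists of the simplices:

  0-simplices (10): A, B, D, E, F, G, J, L, M, N
  1-simplices (30): AB, AE, AG, AJ, AL, AM, BD, BE, BF, BM, BN, DF, DL, DN, EF, EG, EJ, EN, FJ, FL, FM, FN, GJ, GL, GM, GN, JL, JM, LN, MN
  2-simplices (20): ABE, ABM, AEG, AGL, AJL, AJM, BDF, BDN, BEN, BFM, DFL, DLN, EFJ, EFN, EGJ, FJL, FMN, GJM, GLN, GMN

Hence C_0 ≅ Z^10, C_1 ≅ Z^30, C_2 ≅ Z^20.

The boundary map ∂_1: C_1 → C_0 sends each edge [p,q] (with p < q) to q − p. For instance
  ∂EF = F − E.
The 10×30 boundary matrix has rank 9 and Smith normal form diag(1,1,1,1,1,1,1,1,1).

Boundary ∂_2: C_2 → C_1 maps a triangle to the signed sum of its edges. For instance
  ∂GJM = JM − GM + GJ,
  ∂EGJ = GJ − EJ + EG.
The 30×20 boundary matrix has rank 20 and Smith normal form diag(1,1,1,1,1,1,1,1,1,1,1,1,1,1,1,1,1,1,1,2).

Reading off H_k = ker ∂_k / im ∂_{k+1}:

  H_1: rank ker ∂_1 − rank ∂_2 = (30 − 9) − 20 = 1, and ∂_2 has invariant factor 2 > 1, so H_1 = Z × Z/2.

(K is a triangulation of the Klein bottle.)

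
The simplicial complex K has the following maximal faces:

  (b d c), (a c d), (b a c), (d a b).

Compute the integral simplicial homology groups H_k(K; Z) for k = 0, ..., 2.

H_0 ≅ Z,  H_1 = 0,  H_2 ≅ Z.

Fix the vertex order a < b < c < d and write every simplex with vertices in increasing order. Then dim K = 2 and the simplices of K are:

  0-simplices (4): a, b, c, d
  1-simplices (6): ab, ac, ad, bc, bd, cd
  2-simplices (4): abc, abd, acd, bcd

Hence C_0 ≅ Z^4, C_1 ≅ Z^6, C_2 ≅ Z^4.

Boundary ∂_1: C_1 → C_0 sends each edge [p,q] (with p < q) to q − p. For instance
  ∂bd = d − b.
This gives a 4×6 integer matrix of rank 3; reducing to Smith normal form yields diagonal entries (1,1,1).

∂_2: C_2 → C_1 acts by ∂[p,q,r] = [q,r] − [p,r] + [p,q]. For instance
  ∂bcd = cd − bd + bc,
  ∂abd = bd − ad + ab.
The 6×4 boundary matrix has rank 3 and Smith normal form diag(1,1,1).

From H_k ≅ ker(∂_k) / im(∂_{k+1}) we obtain:

  H_0: rank C_0 − rank ∂_1 = 4 − 3 = 1, and the invariant factors of ∂_1 are all 1, so H_0 = Z.
  H_1: rank ker ∂_1 − rank ∂_2 = (6 − 3) − 3 = 0, and the invariant factors of ∂_2 are all 1, so H_1 = 0.
  H_2: rank ker ∂_2 − rank ∂_3 = (4 − 3) − 0 = 1, and there is no ∂_3, so H_2 = Z.

(K is a triangulation of the 2-sphere S^2.)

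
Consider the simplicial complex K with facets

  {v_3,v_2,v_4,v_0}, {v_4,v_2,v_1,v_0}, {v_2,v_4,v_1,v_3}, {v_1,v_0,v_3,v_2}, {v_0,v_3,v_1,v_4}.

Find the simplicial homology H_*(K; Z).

H_0 = Z,  H_1 = 0,  H_2 = 0,  H_3 = Z.

Fix the vertex order v_0 < v_1 < v_2 < v_3 < v_4 and write every simplex with vertices in increasing order. Then dim K = 3 and the simplices of K are:

  0-simplices (5): [v_0], [v_1], [v_2], [v_3], [v_4]
  1-simplices (10): [v_0,v_1], [v_0,v_2], [v_0,v_3], [v_0,v_4], [v_1,v_2], [v_1,v_3], [v_1,v_4], [v_2,v_3], [v_2,v_4], [v_3,v_4]
  2-simplices (10): [v_0,v_1,v_2], [v_0,v_1,v_3], [v_0,v_1,v_4], [v_0,v_2,v_3], [v_0,v_2,v_4], [v_0,v_3,v_4], [v_1,v_2,v_3], [v_1,v_2,v_4], [v_1,v_3,v_4], [v_2,v_3,v_4]
  3-simplices (5): [v_0,v_1,v_2,v_3], [v_0,v_1,v_2,v_4], [v_0,v_1,v_3,v_4], [v_0,v_2,v_3,v_4], [v_1,v_2,v_3,v_4]

so the chain groups are C_0 ≅ Z^5, C_1 ≅ Z^10, C_2 ≅ Z^10, C_3 ≅ Z^5.

∂_1: C_1 → C_0 is given by ∂[p,q] = [q] − [p]. For instance
  ∂[v_1,v_2] = [v_2] − [v_1].
The 5×10 boundary matrix has rank 4 and Smith normal form diag(1,1,1,1).

The boundary map ∂_2: C_2 → C_1 maps a triangle to the signed sum of its edges. For instance
  ∂[v_1,v_2,v_4] = [v_2,v_4] − [v_1,v_4] + [v_1,v_2],
  ∂[v_0,v_2,v_4] = [v_2,v_4] − [v_0,v_4] + [v_0,v_2].
This gives a 10×10 integer matrix of rank 6; reducing to Smith normal form yields diagonal entries (1,1,1,1,1,1).

Boundary ∂_3: C_3 → C_2 sends each 3-simplex σ to the alternating sum Σ_i (−1)^i (σ with its i-th vertex removed). For instance
  ∂[v_0,v_1,v_2,v_3] = [v_1,v_2,v_3] − [v_0,v_2,v_3] + [v_0,v_1,v_3] − [v_0,v_1,v_2],
  ∂[v_0,v_1,v_2,v_4] = [v_1,v_2,v_4] − [v_0,v_2,v_4] + [v_0,v_1,v_4] − [v_0,v_1,v_2].
This gives a 10×5 integer matrix of rank 4; reducing to Smith normal form yields diagonal entries (1,1,1,1).

Now H_k = ker ∂_k / im ∂_{k+1}, so:

  H_0: rank C_0 − rank ∂_1 = 5 − 4 = 1, and the invariant factors of ∂_1 are all 1, so H_0 = Z.
  H_1: rank ker ∂_1 − rank ∂_2 = (10 − 4) − 6 = 0, and the invariant factors of ∂_2 are all 1, so H_1 = 0.
  H_2: rank ker ∂_2 − rank ∂_3 = (10 − 6) − 4 = 0, and the invariant factors of ∂_3 are all 1, so H_2 = 0.
  H_3: rank ker ∂_3 − rank ∂_4 = (5 − 4) − 0 = 1, and there is no ∂_4, so H_3 = Z.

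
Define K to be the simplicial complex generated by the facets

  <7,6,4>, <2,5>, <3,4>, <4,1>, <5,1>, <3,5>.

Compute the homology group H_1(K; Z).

We work with the vertex ordering 1 < 2 < 3 < 4 < 5 < 6 < 7. The simplices of K, each written with vertices in increasing order, are:

  0-simplices (7): [1], [2], [3], [4], [5], [6], [7]
  1-simplices (8): [1,4], [1,5], [2,5], [3,4], [3,5], [4,6], [4,7], [6,7]
  2-simplices (1): [4,6,7]

giving chain groups C_0 ≅ Z^7, C_1 ≅ Z^8, C_2 ≅ Z^1.

The boundary map ∂_1: C_1 → C_0 is given by ∂[p,q] = [q] − [p]. For instance
  ∂[1,5] = [5] − [1].
This gives a 7×8 integer matrix of rank 6; reducing to Smith normal form yields diagonal entries (1,1,1,1,1,1).

The boundary map ∂_2: C_2 → C_1 acts by ∂[p,q,r] = [q,r] − [p,r] + [p,q]. For instance
  ∂[4,6,7] = [6,7] − [4,7] + [4,6].
The resulting 8×1 matrix has rank 1, and its Smith normal form has invariant factors (1).

Reading off H_k = ker ∂_k / im ∂_{k+1}:

  H_1: rank ker ∂_1 − rank ∂_2 = (8 − 6) − 1 = 1, and the invariant factors of ∂_2 are all 1, so H_1 = Z.

H_1 = Z.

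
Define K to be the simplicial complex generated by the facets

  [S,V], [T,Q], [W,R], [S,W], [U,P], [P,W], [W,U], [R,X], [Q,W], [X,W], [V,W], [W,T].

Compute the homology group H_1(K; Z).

H_1 ≅ Z^4.

Fix the vertex order P < Q < R < S < T < U < V < W < X and write every simplex with vertices in increasing order. Then dim K = 1 and the simplices of K are:

  0-simplices (9): P, Q, R, S, T, U, V, W, X
  1-simplices (12): PU, PW, QT, QW, RW, RX, SV, SW, TW, UW, VW, WX

giving chain groups C_0 ≅ Z^9, C_1 ≅ Z^12.

Boundary ∂_1: C_1 → C_0 maps an edge to its endpoints' difference, ∂[p,q] = q − p.
This gives a 9×12 integer matrix of rank 8; reducing to Smith normal form yields diagonal entries (1,1,1,1,1,1,1,1).

Computing H_k = (kernel of ∂_k) / (image of ∂_{k+1}):

  H_1: rank ker ∂_1 − rank ∂_2 = (12 − 8) − 0 = 4, and there is no ∂_2, so H_1 = Z^4.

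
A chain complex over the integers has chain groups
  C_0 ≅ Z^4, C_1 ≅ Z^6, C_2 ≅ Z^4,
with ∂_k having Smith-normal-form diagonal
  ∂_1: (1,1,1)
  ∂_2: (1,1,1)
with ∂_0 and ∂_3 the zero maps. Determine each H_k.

H_0: b_0 = 4 − 0 − 3 = 1; torsion from ∂_1 factors > 1: none. So H_0 = Z.
H_1: b_1 = 6 − 3 − 3 = 0; torsion from ∂_2 factors > 1: none. So H_1 = 0.
H_2: b_2 = 4 − 3 − 0 = 1; torsion from ∂_3 factors > 1: none. So H_2 = Z.

H_0 = Z,  H_1 = 0,  H_2 = Z.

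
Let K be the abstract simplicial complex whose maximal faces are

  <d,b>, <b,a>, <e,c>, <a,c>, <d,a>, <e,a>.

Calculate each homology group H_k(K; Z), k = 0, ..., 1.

H_0 ≅ Z,  H_1 ≅ Z^2.

We work with the vertex ordering a < b < c < d < e. The simplices of K, each written with vertices in increasing order, are:

  0-simplices (5): a, b, c, d, e
  1-simplices (6): ab, ac, ad, ae, bd, ce

so the chain groups are C_0 ≅ Z^5, C_1 ≅ Z^6.

∂_1: C_1 → C_0 sends each edge [p,q] (with p < q) to q − p. For instance
  ∂ae = e − a.
As a 5×6 matrix over Z this has rank 4, with invariant factors (1,1,1,1).

Reading off H_k = ker ∂_k / im ∂_{k+1}:

  H_0: rank C_0 − rank ∂_1 = 5 − 4 = 1, and the invariant factors of ∂_1 are all 1, so H_0 = Z.
  H_1: rank ker ∂_1 − rank ∂_2 = (6 − 4) − 0 = 2, and there is no ∂_2, so H_1 = Z^2.

(K is a triangulation of a wedge of 2 circles.)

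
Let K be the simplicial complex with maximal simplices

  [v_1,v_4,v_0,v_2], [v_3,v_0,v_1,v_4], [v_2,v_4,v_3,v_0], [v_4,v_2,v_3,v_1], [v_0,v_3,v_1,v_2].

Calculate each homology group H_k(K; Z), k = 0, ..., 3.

K has 5 vertices, 10 edges, 10 triangles, 5 3-simplices.
rank ∂_0 = 0, rank ∂_1 = 4 ⇒ b_0 = 5 − 0 − 4 = 1; all invariant factors of ∂_1 are 1 so no torsion. So H_0 = Z.
rank ∂_1 = 4, rank ∂_2 = 6 ⇒ b_1 = 10 − 4 − 6 = 0; all invariant factors of ∂_2 are 1 so no torsion. So H_1 = 0.
rank ∂_2 = 6, rank ∂_3 = 4 ⇒ b_2 = 10 − 6 − 4 = 0; all invariant factors of ∂_3 are 1 so no torsion. So H_2 = 0.
rank ∂_3 = 4, rank ∂_4 = 0 ⇒ b_3 = 5 − 4 − 0 = 1. So H_3 = Z.

H_0 ≅ Z,  H_1 = 0,  H_2 = 0,  H_3 ≅ Z.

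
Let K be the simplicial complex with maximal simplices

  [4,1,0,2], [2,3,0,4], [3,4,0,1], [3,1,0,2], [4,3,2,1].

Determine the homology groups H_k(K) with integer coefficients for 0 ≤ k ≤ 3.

Take the total order 0 < 1 < 2 < 3 < 4 on the vertex set. Then K (dimension 3) consists of the simplices:

  0-simplices (5): [0], [1], [2], [3], [4]
  1-simplices (10): [0,1], [0,2], [0,3], [0,4], [1,2], [1,3], [1,4], [2,3], [2,4], [3,4]
  2-simplices (10): [0,1,2], [0,1,3], [0,1,4], [0,2,3], [0,2,4], [0,3,4], [1,2,3], [1,2,4], [1,3,4], [2,3,4]
  3-simplices (5): [0,1,2,3], [0,1,2,4], [0,1,3,4], [0,2,3,4], [1,2,3,4]

so the chain groups are C_0 ≅ Z^5, C_1 ≅ Z^10, C_2 ≅ Z^10, C_3 ≅ Z^5.

Boundary ∂_1: C_1 → C_0 is given by ∂[p,q] = [q] − [p]. For instance
  ∂[2,4] = [4] − [2].
This gives a 5×10 integer matrix of rank 4; reducing to Smith normal form yields diagonal entries (1,1,1,1).

∂_2: C_2 → C_1 sends each 2-simplex [p,q,r] to [q,r] − [p,r] + [p,q]. For instance
  ∂[0,1,3] = [1,3] − [0,3] + [0,1],
  ∂[0,1,2] = [1,2] − [0,2] + [0,1].
This gives a 10×10 integer matrix of rank 6; reducing to Smith normal form yields diagonal entries (1,1,1,1,1,1).

∂_3: C_3 → C_2 sends each 3-simplex σ to the alternating sum Σ_i (−1)^i (σ with its i-th vertex removed). For instance
  ∂[0,1,2,4] = [1,2,4] − [0,2,4] + [0,1,4] − [0,1,2],
  ∂[0,1,3,4] = [1,3,4] − [0,3,4] + [0,1,4] − [0,1,3].
As a 10×5 matrix over Z this has rank 4, with invariant factors (1,1,1,1).

Computing H_k = (kernel of ∂_k) / (image of ∂_{k+1}):

  H_0: rank C_0 − rank ∂_1 = 5 − 4 = 1, and the invariant factors of ∂_1 are all 1, so H_0 ≅ Z.
  H_1: rank ker ∂_1 − rank ∂_2 = (10 − 4) − 6 = 0, and the invariant factors of ∂_2 are all 1, so H_1 ≅ 0.
  H_2: rank ker ∂_2 − rank ∂_3 = (10 − 6) − 4 = 0, and the invariant factors of ∂_3 are all 1, so H_2 ≅ 0.
  H_3: rank ker ∂_3 − rank ∂_4 = (5 − 4) − 0 = 1, and there is no ∂_4, so H_3 ≅ Z.

H_0 ≅ Z,  H_1 = 0,  H_2 = 0,  H_3 ≅ Z.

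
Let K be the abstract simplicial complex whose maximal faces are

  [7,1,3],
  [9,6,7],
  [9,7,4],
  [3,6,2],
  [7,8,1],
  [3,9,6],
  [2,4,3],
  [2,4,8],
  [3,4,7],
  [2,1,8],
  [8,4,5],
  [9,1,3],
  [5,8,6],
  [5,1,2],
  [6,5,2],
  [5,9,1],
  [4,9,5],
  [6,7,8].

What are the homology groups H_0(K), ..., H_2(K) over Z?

Fix the vertex order 1 < 2 < 3 < 4 < 5 < 6 < 7 < 8 < 9 and write every simplex with vertices in increasing order. Then dim K = 2 and the simplices of K are:

  0-simplices (9): [1], [2], [3], [4], [5], [6], [7], [8], [9]
  1-simplices (27): (27 of them)
  2-simplices (18): [1,2,5], [1,2,8], [1,3,7], [1,3,9], [1,5,9], [1,7,8], [2,3,4], [2,3,6], [2,4,8], [2,5,6], [3,4,7], [3,6,9], [4,5,8], [4,5,9], [4,7,9], [5,6,8], [6,7,8], [6,7,9]

giving chain groups C_0 ≅ Z^9, C_1 ≅ Z^27, C_2 ≅ Z^18.

The boundary map ∂_1: C_1 → C_0 maps an edge to its endpoints' difference, ∂[p,q] = q − p.
This gives a 9×27 integer matrix of rank 8; reducing to Smith normal form yields diagonal entries (1,1,1,1,1,1,1,1).

Boundary ∂_2: C_2 → C_1 acts by ∂[p,q,r] = [q,r] − [p,r] + [p,q]. For instance
  ∂[4,5,8] = [5,8] − [4,8] + [4,5],
  ∂[1,2,8] = [2,8] − [1,8] + [1,2].
As a 27×18 matrix over Z this has rank 18, with invariant factors (1,1,1,1,1,1,1,1,1,1,1,1,1,1,1,1,1,2).

From H_k ≅ ker(∂_k) / im(∂_{k+1}) we obtain:

  H_0: rank C_0 − rank ∂_1 = 9 − 8 = 1, and the invariant factors of ∂_1 are all 1, so H_0 ≅ Z.
  H_1: rank ker ∂_1 − rank ∂_2 = (27 − 8) − 18 = 1, and ∂_2 has invariant factor 2 > 1, so H_1 ≅ Z ⊕ Z/2Z.
  H_2: rank ker ∂_2 − rank ∂_3 = (18 − 18) − 0 = 0, and there is no ∂_3, so H_2 ≅ 0.

As a check, the Euler characteristic is 9 − 27 + 18 = 0, which agrees with 1 − 1 + 0 = 0.
(K is a triangulation of the Klein bottle.)

H_0 ≅ Z,  H_1 ≅ Z ⊕ Z/2Z,  H_2 = 0.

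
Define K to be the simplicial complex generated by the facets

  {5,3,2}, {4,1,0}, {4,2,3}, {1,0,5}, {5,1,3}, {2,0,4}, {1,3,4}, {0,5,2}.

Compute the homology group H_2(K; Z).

H_2 = Z.

K has 6 vertices, 12 edges, 8 triangles.
rank ∂_2 = 7, rank ∂_3 = 0 ⇒ b_2 = 8 − 7 − 0 = 1. So H_2 ≅ Z.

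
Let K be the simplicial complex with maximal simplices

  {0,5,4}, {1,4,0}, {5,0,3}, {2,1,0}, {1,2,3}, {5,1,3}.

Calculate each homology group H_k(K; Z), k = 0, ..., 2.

H_0 = Z,  H_1 = Z,  H_2 = 0.

K has 6 vertices, 12 edges, 6 triangles.
rank ∂_0 = 0, rank ∂_1 = 5 ⇒ b_0 = 6 − 0 − 5 = 1; all invariant factors of ∂_1 are 1 so no torsion. So H_0 = Z.
rank ∂_1 = 5, rank ∂_2 = 6 ⇒ b_1 = 12 − 5 − 6 = 1; all invariant factors of ∂_2 are 1 so no torsion. So H_1 = Z.
rank ∂_2 = 6, rank ∂_3 = 0 ⇒ b_2 = 6 − 6 − 0 = 0. So H_2 = 0.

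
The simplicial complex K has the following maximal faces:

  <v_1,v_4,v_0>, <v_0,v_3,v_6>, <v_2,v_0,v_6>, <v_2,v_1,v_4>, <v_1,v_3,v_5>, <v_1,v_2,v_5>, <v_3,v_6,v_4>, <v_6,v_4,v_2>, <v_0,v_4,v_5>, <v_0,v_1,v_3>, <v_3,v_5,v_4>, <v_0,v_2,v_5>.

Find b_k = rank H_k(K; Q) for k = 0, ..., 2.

Fix the vertex order v_0 < v_1 < v_2 < v_3 < v_4 < v_5 < v_6 and write every simplex with vertices in increasing order. Then dim K = 2 and the simplices of K are:

  0-simplices (7): [v_0], [v_1], [v_2], [v_3], [v_4], [v_5], [v_6]
  1-simplices (18): (18 of them)
  2-simplices (12): (12 of them)

Hence C_0 ≅ Z^7, C_1 ≅ Z^18, C_2 ≅ Z^12.

Boundary ∂_1: C_1 → C_0 sends each edge [p,q] (with p < q) to q − p. For instance
  ∂[v_0,v_1] = [v_1] − [v_0].
The 7×18 boundary matrix has rank 6 and Smith normal form diag(1,1,1,1,1,1).

∂_2: C_2 → C_1 acts by ∂[p,q,r] = [q,r] − [p,r] + [p,q]. For instance
  ∂[v_0,v_1,v_3] = [v_1,v_3] − [v_0,v_3] + [v_0,v_1],
  ∂[v_1,v_3,v_5] = [v_3,v_5] − [v_1,v_5] + [v_1,v_3].
The 18×12 boundary matrix has rank 12 and Smith normal form diag(1,1,1,1,1,1,1,1,1,1,1,2).

Computing H_k = (kernel of ∂_k) / (image of ∂_{k+1}):

  H_0: rank C_0 − rank ∂_1 = 7 − 6 = 1, and the invariant factors of ∂_1 are all 1, so H_0 ≅ Z.
  H_1: rank ker ∂_1 − rank ∂_2 = (18 − 6) − 12 = 0, and ∂_2 has invariant factor 2 > 1, so H_1 ≅ Z/2.
  H_2: rank ker ∂_2 − rank ∂_3 = (12 − 12) − 0 = 0, and there is no ∂_3, so H_2 ≅ 0.

Hence the Betti numbers are b_0 = 1, b_1 = 0, b_2 = 0.

b_0 = 1, b_1 = 0, b_2 = 0.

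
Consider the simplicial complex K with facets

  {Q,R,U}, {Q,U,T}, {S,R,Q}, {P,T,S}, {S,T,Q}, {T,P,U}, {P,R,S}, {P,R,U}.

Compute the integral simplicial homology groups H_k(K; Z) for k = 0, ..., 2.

H_0 = Z,  H_1 = 0,  H_2 = Z.

Take the total order P < Q < R < S < T < U on the vertex set. Then K (dimension 2) consists of the simplices:

  0-simplices (6): P, Q, R, S, T, U
  1-simplices (12): PR, PS, PT, PU, QR, QS, QT, QU, RS, RU, ST, TU
  2-simplices (8): PRS, PRU, PST, PTU, QRS, QRU, QST, QTU

so the chain groups are C_0 ≅ Z^6, C_1 ≅ Z^12, C_2 ≅ Z^8.

The boundary map ∂_1: C_1 → C_0 is given by ∂[p,q] = [q] − [p]. For instance
  ∂QT = T − Q.
The 6×12 boundary matrix has rank 5 and Smith normal form diag(1,1,1,1,1).

Boundary ∂_2: C_2 → C_1 sends each 2-simplex [p,q,r] to [q,r] − [p,r] + [p,q]. For instance
  ∂QRU = RU − QU + QR,
  ∂QST = ST − QT + QS.
This gives a 12×8 integer matrix of rank 7; reducing to Smith normal form yields diagonal entries (1,1,1,1,1,1,1).

Now H_k = ker ∂_k / im ∂_{k+1}, so:

  H_0: rank C_0 − rank ∂_1 = 6 − 5 = 1, and the invariant factors of ∂_1 are all 1, so H_0 ≅ Z.
  H_1: rank ker ∂_1 − rank ∂_2 = (12 − 5) − 7 = 0, and the invariant factors of ∂_2 are all 1, so H_1 ≅ 0.
  H_2: rank ker ∂_2 − rank ∂_3 = (8 − 7) − 0 = 1, and there is no ∂_3, so H_2 ≅ Z.

As a check, the Euler characteristic is 6 − 12 + 8 = 2, which agrees with 1 − 0 + 1 = 2.
(K is a triangulation of the 2-sphere S^2.)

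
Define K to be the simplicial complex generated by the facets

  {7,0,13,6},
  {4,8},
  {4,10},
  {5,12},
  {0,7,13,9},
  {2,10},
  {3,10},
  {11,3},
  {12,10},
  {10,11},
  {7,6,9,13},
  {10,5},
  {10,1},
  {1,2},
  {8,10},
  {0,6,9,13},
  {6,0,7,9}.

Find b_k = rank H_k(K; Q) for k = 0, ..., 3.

K has 14 vertices, 22 edges, 10 triangles, 5 3-simplices.
rank ∂_0 = 0, rank ∂_1 = 12 ⇒ b_0 = 14 − 0 − 12 = 2; all invariant factors of ∂_1 are 1 so no torsion. So H_0 ≅ Z^2.
rank ∂_1 = 12, rank ∂_2 = 6 ⇒ b_1 = 22 − 12 − 6 = 4; all invariant factors of ∂_2 are 1 so no torsion. So H_1 ≅ Z^4.
rank ∂_2 = 6, rank ∂_3 = 4 ⇒ b_2 = 10 − 6 − 4 = 0; all invariant factors of ∂_3 are 1 so no torsion. So H_2 ≅ 0.
rank ∂_3 = 4, rank ∂_4 = 0 ⇒ b_3 = 5 − 4 − 0 = 1. So H_3 ≅ Z.

b_0 = 2, b_1 = 4, b_2 = 0, b_3 = 1.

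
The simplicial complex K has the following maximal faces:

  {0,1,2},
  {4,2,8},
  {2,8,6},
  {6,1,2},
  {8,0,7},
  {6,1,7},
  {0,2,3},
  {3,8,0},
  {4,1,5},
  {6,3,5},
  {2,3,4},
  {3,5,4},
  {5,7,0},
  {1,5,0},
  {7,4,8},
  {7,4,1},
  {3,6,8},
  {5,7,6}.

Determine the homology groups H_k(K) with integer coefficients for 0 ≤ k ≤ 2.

H_0 ≅ Z,  H_1 ≅ Z ⊕ Z/2,  H_2 = 0.

We work with the vertex ordering 0 < 1 < 2 < 3 < 4 < 5 < 6 < 7 < 8. The simplices of K, each written with vertices in increasing order, are:

  0-simplices (9): [0], [1], [2], [3], [4], [5], [6], [7], [8]
  1-simplices (27): (27 of them)
  2-simplices (18): [0,1,2], [0,1,5], [0,2,3], [0,3,8], [0,5,7], [0,7,8], [1,2,6], [1,4,5], [1,4,7], [1,6,7], [2,3,4], [2,4,8], [2,6,8], [3,4,5], [3,5,6], [3,6,8], [4,7,8], [5,6,7]

giving chain groups C_0 ≅ Z^9, C_1 ≅ Z^27, C_2 ≅ Z^18.

∂_1: C_1 → C_0 sends each edge [p,q] (with p < q) to q − p. For instance
  ∂[3,8] = [8] − [3].
The resulting 9×27 matrix has rank 8, and its Smith normal form has invariant factors (1,1,1,1,1,1,1,1).

The boundary map ∂_2: C_2 → C_1 maps a triangle to the signed sum of its edges. For instance
  ∂[0,3,8] = [3,8] − [0,8] + [0,3],
  ∂[1,6,7] = [6,7] − [1,7] + [1,6].
As a 27×18 matrix over Z this has rank 18, with invariant factors (1,1,1,1,1,1,1,1,1,1,1,1,1,1,1,1,1,2).

Computing H_k = (kernel of ∂_k) / (image of ∂_{k+1}):

  H_0: rank C_0 − rank ∂_1 = 9 − 8 = 1, and the invariant factors of ∂_1 are all 1, so H_0 ≅ Z.
  H_1: rank ker ∂_1 − rank ∂_2 = (27 − 8) − 18 = 1, and ∂_2 has invariant factor 2 > 1, so H_1 ≅ Z ⊕ Z/2.
  H_2: rank ker ∂_2 − rank ∂_3 = (18 − 18) − 0 = 0, and there is no ∂_3, so H_2 ≅ 0.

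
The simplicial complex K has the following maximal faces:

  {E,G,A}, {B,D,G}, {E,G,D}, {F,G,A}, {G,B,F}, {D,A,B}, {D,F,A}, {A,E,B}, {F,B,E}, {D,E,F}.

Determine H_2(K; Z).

Take the total order A < B < D < E < F < G on the vertex set. Then K (dimension 2) consists of the simplices:

  0-simplices (6): A, B, D, E, F, G
  1-simplices (15): AB, AD, AE, AF, AG, BD, BE, BF, BG, DE, DF, DG, EF, EG, FG
  2-simplices (10): ABD, ABE, ADF, AEG, AFG, BDG, BEF, BFG, DEF, DEG

Hence C_0 ≅ Z^6, C_1 ≅ Z^15, C_2 ≅ Z^10.

∂_1: C_1 → C_0 is given by ∂[p,q] = [q] − [p]. For instance
  ∂DE = E − D.
The 6×15 boundary matrix has rank 5 and Smith normal form diag(1,1,1,1,1).

Boundary ∂_2: C_2 → C_1 maps a triangle to the signed sum of its edges. For instance
  ∂BFG = FG − BG + BF,
  ∂BEF = EF − BF + BE.
As a 15×10 matrix over Z this has rank 10, with invariant factors (1,1,1,1,1,1,1,1,1,2).

From H_k ≅ ker(∂_k) / im(∂_{k+1}) we obtain:

  H_2: rank ker ∂_2 − rank ∂_3 = (10 − 10) − 0 = 0, and there is no ∂_3, so H_2 = 0.

H_2 ≅ 0.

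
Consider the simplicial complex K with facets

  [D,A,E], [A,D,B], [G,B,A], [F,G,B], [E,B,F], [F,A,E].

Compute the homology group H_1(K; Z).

We work with the vertex ordering A < B < D < E < F < G. The simplices of K, each written with vertices in increasing order, are:

  0-simplices (6): A, B, D, E, F, G
  1-simplices (12): AB, AD, AE, AF, AG, BD, BE, BF, BG, DE, EF, FG
  2-simplices (6): ABD, ABG, ADE, AEF, BEF, BFG

so the chain groups are C_0 ≅ Z^6, C_1 ≅ Z^12, C_2 ≅ Z^6.

The boundary map ∂_1: C_1 → C_0 sends each edge [p,q] (with p < q) to q − p.
As a 6×12 matrix over Z this has rank 5, with invariant factors (1,1,1,1,1).

Boundary ∂_2: C_2 → C_1 sends each 2-simplex [p,q,r] to [q,r] − [p,r] + [p,q]. For instance
  ∂ABD = BD − AD + AB,
  ∂BEF = EF − BF + BE.
As a 12×6 matrix over Z this has rank 6, with invariant factors (1,1,1,1,1,1).

From H_k ≅ ker(∂_k) / im(∂_{k+1}) we obtain:

  H_1: rank ker ∂_1 − rank ∂_2 = (12 − 5) − 6 = 1, and the invariant factors of ∂_2 are all 1, so H_1 = Z.

H_1 = Z.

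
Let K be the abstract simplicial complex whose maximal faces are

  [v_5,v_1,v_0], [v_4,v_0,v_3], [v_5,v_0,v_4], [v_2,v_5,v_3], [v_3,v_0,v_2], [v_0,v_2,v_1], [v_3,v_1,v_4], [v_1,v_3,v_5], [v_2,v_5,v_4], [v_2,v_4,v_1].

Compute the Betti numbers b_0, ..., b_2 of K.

Order the vertices as v_0 < v_1 < v_2 < v_3 < v_4 < v_5. Listing each simplex with vertices in this order, K has dimension 2 with simplices:

  0-simplices (6): [v_0], [v_1], [v_2], [v_3], [v_4], [v_5]
  1-simplices (15): (15 of them)
  2-simplices (10): [v_0,v_1,v_2], [v_0,v_1,v_5], [v_0,v_2,v_3], [v_0,v_3,v_4], [v_0,v_4,v_5], [v_1,v_2,v_4], [v_1,v_3,v_4], [v_1,v_3,v_5], [v_2,v_3,v_5], [v_2,v_4,v_5]

Hence C_0 ≅ Z^6, C_1 ≅ Z^15, C_2 ≅ Z^10.

∂_1: C_1 → C_0 is given by ∂[p,q] = [q] − [p]. For instance
  ∂[v_1,v_5] = [v_5] − [v_1].
The 6×15 boundary matrix has rank 5 and Smith normal form diag(1,1,1,1,1).

∂_2: C_2 → C_1 acts by ∂[p,q,r] = [q,r] − [p,r] + [p,q]. For instance
  ∂[v_0,v_2,v_3] = [v_2,v_3] − [v_0,v_3] + [v_0,v_2],
  ∂[v_1,v_3,v_5] = [v_3,v_5] − [v_1,v_5] + [v_1,v_3].
The 15×10 boundary matrix has rank 10 and Smith normal form diag(1,1,1,1,1,1,1,1,1,2).

From H_k ≅ ker(∂_k) / im(∂_{k+1}) we obtain:

  H_0: rank C_0 − rank ∂_1 = 6 − 5 = 1, and the invariant factors of ∂_1 are all 1, so H_0 ≅ Z.
  H_1: rank ker ∂_1 − rank ∂_2 = (15 − 5) − 10 = 0, and ∂_2 has invariant factor 2 > 1, so H_1 ≅ Z/2.
  H_2: rank ker ∂_2 − rank ∂_3 = (10 − 10) − 0 = 0, and there is no ∂_3, so H_2 ≅ 0.

Hence the Betti numbers are b_0 = 1, b_1 = 0, b_2 = 0.

b_0 = 1, b_1 = 0, b_2 = 0.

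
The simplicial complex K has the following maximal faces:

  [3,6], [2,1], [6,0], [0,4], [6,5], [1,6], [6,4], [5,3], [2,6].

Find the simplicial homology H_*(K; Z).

K has 7 vertices, 9 edges.
rank ∂_0 = 0, rank ∂_1 = 6 ⇒ b_0 = 7 − 0 − 6 = 1; all invariant factors of ∂_1 are 1 so no torsion. So H_0 ≅ Z.
rank ∂_1 = 6, rank ∂_2 = 0 ⇒ b_1 = 9 − 6 − 0 = 3. So H_1 ≅ Z^3.

H_0 = Z,  H_1 = Z^3.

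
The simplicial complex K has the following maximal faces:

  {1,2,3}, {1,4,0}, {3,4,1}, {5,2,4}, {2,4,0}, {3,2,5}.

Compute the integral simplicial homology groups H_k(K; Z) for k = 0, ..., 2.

We work with the vertex ordering 0 < 1 < 2 < 3 < 4 < 5. The simplices of K, each written with vertices in increasing order, are:

  0-simplices (6): [0], [1], [2], [3], [4], [5]
  1-simplices (12): [0,1], [0,2], [0,4], [1,2], [1,3], [1,4], [2,3], [2,4], [2,5], [3,4], [3,5], [4,5]
  2-simplices (6): [0,1,4], [0,2,4], [1,2,3], [1,3,4], [2,3,5], [2,4,5]

so the chain groups are C_0 ≅ Z^6, C_1 ≅ Z^12, C_2 ≅ Z^6.

Boundary ∂_1: C_1 → C_0 maps an edge to its endpoints' difference, ∂[p,q] = q − p. For instance
  ∂[2,4] = [4] − [2].
The resulting 6×12 matrix has rank 5, and its Smith normal form has invariant factors (1,1,1,1,1).

Boundary ∂_2: C_2 → C_1 maps a triangle to the signed sum of its edges. For instance
  ∂[2,3,5] = [3,5] − [2,5] + [2,3],
  ∂[1,2,3] = [2,3] − [1,3] + [1,2].
As a 12×6 matrix over Z this has rank 6, with invariant factors (1,1,1,1,1,1).

From H_k ≅ ker(∂_k) / im(∂_{k+1}) we obtain:

  H_0: rank C_0 − rank ∂_1 = 6 − 5 = 1, and the invariant factors of ∂_1 are all 1, so H_0 ≅ Z.
  H_1: rank ker ∂_1 − rank ∂_2 = (12 − 5) − 6 = 1, and the invariant factors of ∂_2 are all 1, so H_1 ≅ Z.
  H_2: rank ker ∂_2 − rank ∂_3 = (6 − 6) − 0 = 0, and there is no ∂_3, so H_2 ≅ 0.

As a check, the Euler characteristic is 6 − 12 + 6 = 0, which agrees with 1 − 1 + 0 = 0.
(K is a triangulation of the cylinder S^1 x I.)

H_0 = Z,  H_1 = Z,  H_2 = 0.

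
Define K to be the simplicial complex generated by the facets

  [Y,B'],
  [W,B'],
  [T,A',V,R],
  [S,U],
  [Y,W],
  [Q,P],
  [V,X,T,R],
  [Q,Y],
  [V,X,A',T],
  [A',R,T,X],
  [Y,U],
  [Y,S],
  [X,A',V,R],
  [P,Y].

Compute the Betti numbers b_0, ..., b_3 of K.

b_0 = 2, b_1 = 3, b_2 = 0, b_3 = 1.

Fix the vertex order P < Q < R < S < T < U < V < W < X < Y < A' < B' and write every simplex with vertices in increasing order. Then dim K = 3 and the simplices of K are:

  0-simplices (12): [P], [Q], [R], [S], [T], [U], [V], [W], [X], [Y], [A'], [B']
  1-simplices (19): [P,Q], [P,Y], [Q,Y], [R,T], [R,V], [R,X], [R,A'], [S,U], [S,Y], [T,V], [T,X], [T,A'], [U,Y], [V,X], [V,A'], [W,Y], [W,B'], [X,A'], [Y,B']
  2-simplices (10): [R,T,V], [R,T,X], [R,T,A'], [R,V,X], [R,V,A'], [R,X,A'], [T,V,X], [T,V,A'], [T,X,A'], [V,X,A']
  3-simplices (5): [R,T,V,X], [R,T,V,A'], [R,T,X,A'], [R,V,X,A'], [T,V,X,A']

Hence C_0 ≅ Z^12, C_1 ≅ Z^19, C_2 ≅ Z^10, C_3 ≅ Z^5.

The boundary map ∂_1: C_1 → C_0 sends each edge [p,q] (with p < q) to q − p. For instance
  ∂[T,X] = [X] − [T].
As a 12×19 matrix over Z this has rank 10, with invariant factors (1,1,1,1,1,1,1,1,1,1).

The boundary map ∂_2: C_2 → C_1 maps a triangle to the signed sum of its edges. For instance
  ∂[T,V,A'] = [V,A'] − [T,A'] + [T,V],
  ∂[R,V,A'] = [V,A'] − [R,A'] + [R,V].
This gives a 19×10 integer matrix of rank 6; reducing to Smith normal form yields diagonal entries (1,1,1,1,1,1).

Boundary ∂_3: C_3 → C_2 sends each 3-simplex σ to the alternating sum Σ_i (−1)^i (σ with its i-th vertex removed). For instance
  ∂[R,T,V,X] = [T,V,X] − [R,V,X] + [R,T,X] − [R,T,V],
  ∂[R,T,X,A'] = [T,X,A'] − [R,X,A'] + [R,T,A'] − [R,T,X].
The 10×5 boundary matrix has rank 4 and Smith normal form diag(1,1,1,1).

Now H_k = ker ∂_k / im ∂_{k+1}, so:

  H_0: rank C_0 − rank ∂_1 = 12 − 10 = 2, and the invariant factors of ∂_1 are all 1, so H_0 ≅ Z^2.
  H_1: rank ker ∂_1 − rank ∂_2 = (19 − 10) − 6 = 3, and the invariant factors of ∂_2 are all 1, so H_1 ≅ Z^3.
  H_2: rank ker ∂_2 − rank ∂_3 = (10 − 6) − 4 = 0, and the invariant factors of ∂_3 are all 1, so H_2 ≅ 0.
  H_3: rank ker ∂_3 − rank ∂_4 = (5 − 4) − 0 = 1, and there is no ∂_4, so H_3 ≅ Z.

As a check, the Euler characteristic is 12 − 19 + 10 − 5 = -2, which agrees with 2 − 3 + 0 − 1 = -2.

Hence the Betti numbers are b_0 = 2, b_1 = 3, b_2 = 0, b_3 = 1.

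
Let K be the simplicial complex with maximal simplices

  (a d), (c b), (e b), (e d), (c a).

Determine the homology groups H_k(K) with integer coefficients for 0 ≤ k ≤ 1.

Order the vertices as a < b < c < d < e. Listing each simplex with vertices in this order, K has dimension 1 with simplices:

  0-simplices (5): a, b, c, d, e
  1-simplices (5): ac, ad, bc, be, de

Hence C_0 ≅ Z^5, C_1 ≅ Z^5.

∂_1: C_1 → C_0 is given by ∂[p,q] = [q] − [p].
This gives a 5×5 integer matrix of rank 4; reducing to Smith normal form yields diagonal entries (1,1,1,1).

Computing H_k = (kernel of ∂_k) / (image of ∂_{k+1}):

  H_0: rank C_0 − rank ∂_1 = 5 − 4 = 1, and the invariant factors of ∂_1 are all 1, so H_0 = Z.
  H_1: rank ker ∂_1 − rank ∂_2 = (5 − 4) − 0 = 1, and there is no ∂_2, so H_1 = Z.

As a check, the Euler characteristic is 5 − 5 = 0, which agrees with 1 − 1 = 0.
(K is a triangulation of the circle S^1.)

H_0 ≅ Z,  H_1 ≅ Z.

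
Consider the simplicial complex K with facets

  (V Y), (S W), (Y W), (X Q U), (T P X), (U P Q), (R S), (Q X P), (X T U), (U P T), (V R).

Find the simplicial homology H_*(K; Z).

Take the total order P < Q < R < S < T < U < V < W < X < Y on the vertex set. Then K (dimension 2) consists of the simplices:

  0-simplices (10): P, Q, R, S, T, U, V, W, X, Y
  1-simplices (14): PQ, PT, PU, PX, QU, QX, RS, RV, SW, TU, TX, UX, VY, WY
  2-simplices (6): PQU, PQX, PTU, PTX, QUX, TUX

giving chain groups C_0 ≅ Z^10, C_1 ≅ Z^14, C_2 ≅ Z^6.

Boundary ∂_1: C_1 → C_0 maps an edge to its endpoints' difference, ∂[p,q] = q − p.
As a 10×14 matrix over Z this has rank 8, with invariant factors (1,1,1,1,1,1,1,1).

Boundary ∂_2: C_2 → C_1 maps a triangle to the signed sum of its edges. For instance
  ∂QUX = UX − QX + QU,
  ∂PQX = QX − PX + PQ.
The 14×6 boundary matrix has rank 5 and Smith normal form diag(1,1,1,1,1).

Now H_k = ker ∂_k / im ∂_{k+1}, so:

  H_0: rank C_0 − rank ∂_1 = 10 − 8 = 2, and the invariant factors of ∂_1 are all 1, so H_0 = Z^2.
  H_1: rank ker ∂_1 − rank ∂_2 = (14 − 8) − 5 = 1, and the invariant factors of ∂_2 are all 1, so H_1 = Z.
  H_2: rank ker ∂_2 − rank ∂_3 = (6 − 5) − 0 = 1, and there is no ∂_3, so H_2 = Z.

H_0 ≅ Z^2,  H_1 ≅ Z,  H_2 ≅ Z.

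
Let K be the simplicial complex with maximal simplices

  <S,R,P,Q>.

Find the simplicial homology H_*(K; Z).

H_0 = Z,  H_1 = 0,  H_2 = 0,  H_3 = 0.

Take the total order P < Q < R < S on the vertex set. Then K (dimension 3) consists of the simplices:

  0-simplices (4): P, Q, R, S
  1-simplices (6): PQ, PR, PS, QR, QS, RS
  2-simplices (4): PQR, PQS, PRS, QRS
  3-simplices (1): PQRS

so the chain groups are C_0 ≅ Z^4, C_1 ≅ Z^6, C_2 ≅ Z^4, C_3 ≅ Z^1.

The boundary map ∂_1: C_1 → C_0 is given by ∂[p,q] = [q] − [p]. For instance
  ∂RS = S − R.
The resulting 4×6 matrix has rank 3, and its Smith normal form has invariant factors (1,1,1).

Boundary ∂_2: C_2 → C_1 maps a triangle to the signed sum of its edges. For instance
  ∂QRS = RS − QS + QR,
  ∂PQR = QR − PR + PQ.
As a 6×4 matrix over Z this has rank 3, with invariant factors (1,1,1).

∂_3: C_3 → C_2 sends each 3-simplex σ to the alternating sum Σ_i (−1)^i (σ with its i-th vertex removed). For instance
  ∂PQRS = QRS − PRS + PQS − PQR.
As a 4×1 matrix over Z this has rank 1, with invariant factors (1).

Computing H_k = (kernel of ∂_k) / (image of ∂_{k+1}):

  H_0: rank C_0 − rank ∂_1 = 4 − 3 = 1, and the invariant factors of ∂_1 are all 1, so H_0 = Z.
  H_1: rank ker ∂_1 − rank ∂_2 = (6 − 3) − 3 = 0, and the invariant factors of ∂_2 are all 1, so H_1 = 0.
  H_2: rank ker ∂_2 − rank ∂_3 = (4 − 3) − 1 = 0, and the invariant factors of ∂_3 are all 1, so H_2 = 0.
  H_3: rank ker ∂_3 − rank ∂_4 = (1 − 1) − 0 = 0, and there is no ∂_4, so H_3 = 0.

As a check, the Euler characteristic is 4 − 6 + 4 − 1 = 1, which agrees with 1 − 0 + 0 − 0 = 1.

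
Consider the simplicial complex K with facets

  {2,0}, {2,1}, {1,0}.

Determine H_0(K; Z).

Take the total order 0 < 1 < 2 on the vertex set. Then K (dimension 1) consists of the simplices:

  0-simplices (3): [0], [1], [2]
  1-simplices (3): [0,1], [0,2], [1,2]

Hence C_0 ≅ Z^3, C_1 ≅ Z^3.

Boundary ∂_1: C_1 → C_0 is given by ∂[p,q] = [q] − [p].
This gives a 3×3 integer matrix of rank 2; reducing to Smith normal form yields diagonal entries (1,1).

Computing H_k = (kernel of ∂_k) / (image of ∂_{k+1}):

  H_0: rank C_0 − rank ∂_1 = 3 − 2 = 1, and the invariant factors of ∂_1 are all 1, so H_0 ≅ Z.

H_0 = Z.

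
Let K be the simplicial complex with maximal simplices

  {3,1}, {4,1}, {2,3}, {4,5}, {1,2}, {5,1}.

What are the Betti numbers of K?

b_0 = 1, b_1 = 2.

Take the total order 1 < 2 < 3 < 4 < 5 on the vertex set. Then K (dimension 1) consists of the simplices:

  0-simplices (5): [1], [2], [3], [4], [5]
  1-simplices (6): [1,2], [1,3], [1,4], [1,5], [2,3], [4,5]

so the chain groups are C_0 ≅ Z^5, C_1 ≅ Z^6.

The boundary map ∂_1: C_1 → C_0 is given by ∂[p,q] = [q] − [p]. For instance
  ∂[2,3] = [3] − [2].
The resulting 5×6 matrix has rank 4, and its Smith normal form has invariant factors (1,1,1,1).

From H_k ≅ ker(∂_k) / im(∂_{k+1}) we obtain:

  H_0: rank C_0 − rank ∂_1 = 5 − 4 = 1, and the invariant factors of ∂_1 are all 1, so H_0 ≅ Z.
  H_1: rank ker ∂_1 − rank ∂_2 = (6 − 4) − 0 = 2, and there is no ∂_2, so H_1 ≅ Z^2.

As a check, the Euler characteristic is 5 − 6 = -1, which agrees with 1 − 2 = -1.

Hence the Betti numbers are b_0 = 1, b_1 = 2.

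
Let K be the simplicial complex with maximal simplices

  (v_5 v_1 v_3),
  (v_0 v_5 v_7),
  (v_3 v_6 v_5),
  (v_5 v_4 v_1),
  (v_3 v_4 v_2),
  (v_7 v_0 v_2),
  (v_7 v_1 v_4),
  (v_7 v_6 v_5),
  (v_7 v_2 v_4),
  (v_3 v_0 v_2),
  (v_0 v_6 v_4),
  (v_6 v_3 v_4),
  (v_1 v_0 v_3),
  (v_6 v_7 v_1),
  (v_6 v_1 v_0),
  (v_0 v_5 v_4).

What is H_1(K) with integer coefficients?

K has 8 vertices, 24 edges, 16 triangles.
rank ∂_1 = 7, rank ∂_2 = 15 ⇒ b_1 = 24 − 7 − 15 = 2; all invariant factors of ∂_2 are 1 so no torsion. So H_1 = Z^2.

H_1 ≅ Z^2.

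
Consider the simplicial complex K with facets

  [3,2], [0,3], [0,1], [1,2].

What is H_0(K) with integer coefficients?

H_0 ≅ Z.

We work with the vertex ordering 0 < 1 < 2 < 3. The simplices of K, each written with vertices in increasing order, are:

  0-simplices (4): [0], [1], [2], [3]
  1-simplices (4): [0,1], [0,3], [1,2], [2,3]

so the chain groups are C_0 ≅ Z^4, C_1 ≅ Z^4.

Boundary ∂_1: C_1 → C_0 sends each edge [p,q] (with p < q) to q − p. For instance
  ∂[2,3] = [3] − [2].
The 4×4 boundary matrix has rank 3 and Smith normal form diag(1,1,1).

Computing H_k = (kernel of ∂_k) / (image of ∂_{k+1}):

  H_0: rank C_0 − rank ∂_1 = 4 − 3 = 1, and the invariant factors of ∂_1 are all 1, so H_0 = Z.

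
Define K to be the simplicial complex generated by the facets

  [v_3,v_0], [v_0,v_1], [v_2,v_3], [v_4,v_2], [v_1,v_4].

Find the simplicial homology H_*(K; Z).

Order the vertices as v_0 < v_1 < v_2 < v_3 < v_4. Listing each simplex with vertices in this order, K has dimension 1 with simplices:

  0-simplices (5): [v_0], [v_1], [v_2], [v_3], [v_4]
  1-simplices (5): [v_0,v_1], [v_0,v_3], [v_1,v_4], [v_2,v_3], [v_2,v_4]

so the chain groups are C_0 ≅ Z^5, C_1 ≅ Z^5.

∂_1: C_1 → C_0 maps an edge to its endpoints' difference, ∂[p,q] = q − p. For instance
  ∂[v_2,v_3] = [v_3] − [v_2].
The resulting 5×5 matrix has rank 4, and its Smith normal form has invariant factors (1,1,1,1).

From H_k ≅ ker(∂_k) / im(∂_{k+1}) we obtain:

  H_0: rank C_0 − rank ∂_1 = 5 − 4 = 1, and the invariant factors of ∂_1 are all 1, so H_0 ≅ Z.
  H_1: rank ker ∂_1 − rank ∂_2 = (5 − 4) − 0 = 1, and there is no ∂_2, so H_1 ≅ Z.

As a check, the Euler characteristic is 5 − 5 = 0, which agrees with 1 − 1 = 0.

H_0 ≅ Z,  H_1 ≅ Z.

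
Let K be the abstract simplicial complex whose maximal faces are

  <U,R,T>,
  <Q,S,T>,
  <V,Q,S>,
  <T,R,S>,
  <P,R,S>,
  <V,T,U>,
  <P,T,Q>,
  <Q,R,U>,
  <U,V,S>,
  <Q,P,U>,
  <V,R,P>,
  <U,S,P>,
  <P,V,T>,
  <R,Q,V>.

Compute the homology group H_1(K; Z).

Take the total order P < Q < R < S < T < U < V on the vertex set. Then K (dimension 2) consists of the simplices:

  0-simplices (7): P, Q, R, S, T, U, V
  1-simplices (21): PQ, PR, PS, PT, PU, PV, QR, QS, QT, QU, QV, RS, RT, RU, RV, ST, SU, SV, TU, TV, UV
  2-simplices (14): PQT, PQU, PRS, PRV, PSU, PTV, QRU, QRV, QST, QSV, RST, RTU, SUV, TUV

so the chain groups are C_0 ≅ Z^7, C_1 ≅ Z^21, C_2 ≅ Z^14.

∂_1: C_1 → C_0 maps an edge to its endpoints' difference, ∂[p,q] = q − p.
This gives a 7×21 integer matrix of rank 6; reducing to Smith normal form yields diagonal entries (1,1,1,1,1,1).

Boundary ∂_2: C_2 → C_1 maps a triangle to the signed sum of its edges. For instance
  ∂PQT = QT − PT + PQ,
  ∂TUV = UV − TV + TU.
The 21×14 boundary matrix has rank 13 and Smith normal form diag(1,1,1,1,1,1,1,1,1,1,1,1,1).

Computing H_k = (kernel of ∂_k) / (image of ∂_{k+1}):

  H_1: rank ker ∂_1 − rank ∂_2 = (21 − 6) − 13 = 2, and the invariant factors of ∂_2 are all 1, so H_1 ≅ Z^2.

H_1 ≅ Z^2.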